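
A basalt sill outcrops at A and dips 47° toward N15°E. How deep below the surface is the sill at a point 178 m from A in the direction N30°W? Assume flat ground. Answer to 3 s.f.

The hole lies 45° from the dip direction, so the down-dip offset is 178 × cos 45° = 125.87 m.
Depth = down-dip offset × tan(dip) = 125.87 × tan 47° = 125.87 × 1.0724
Depth = 134.97 m

135 m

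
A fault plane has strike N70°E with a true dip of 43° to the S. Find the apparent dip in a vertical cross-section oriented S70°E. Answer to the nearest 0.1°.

The section lies 40° from the strike.
tan α = tan 43° × sin 40° = 0.9325 × 0.6428 = 0.5994
apparent dip = arctan 0.5994 = 30.94°

30.9°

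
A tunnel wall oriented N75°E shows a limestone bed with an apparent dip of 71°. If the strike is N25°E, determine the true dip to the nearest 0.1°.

75.2°

β = acute angle between strike N25°E and section N75°E = 50°.
tan(true dip) = tan 71° / sin 50° = 3.7912
true dip = arctan 3.7912 = 75.22°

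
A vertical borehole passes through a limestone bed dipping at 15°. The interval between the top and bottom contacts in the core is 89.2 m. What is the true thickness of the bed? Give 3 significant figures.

86.2 m

True thickness t = h · cos(dip) = 89.2 × cos 15°
t = 89.2 × 0.9659 = 86.161 m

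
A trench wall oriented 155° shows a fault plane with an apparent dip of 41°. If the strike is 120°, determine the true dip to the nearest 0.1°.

56.6°

The section is 35° from the strike.
tan δ = tan α / sin β = tan 41° / sin 35° = 0.8693 / 0.5736 = 1.5156
true dip = arctan 1.5156 = 56.58°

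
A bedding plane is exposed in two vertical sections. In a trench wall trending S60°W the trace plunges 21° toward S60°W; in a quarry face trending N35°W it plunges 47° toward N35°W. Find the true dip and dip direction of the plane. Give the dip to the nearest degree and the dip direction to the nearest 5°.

Represent each trace as a vector plunging at its apparent dip toward its trend (east-north-up frame): v₁ = (-0.809, -0.467, -0.358), v₂ = (-0.391, 0.559, -0.731).
The plane normal is n = v₁ × v₂ ∝ (-0.542, 0.451, 0.634).
Dip δ = arctan(|n_h|/n_z) = arctan(0.705/0.634) = 48.0°.
Dip direction = azimuth of (n_x, n_y) = atan2(-0.542, 0.451) = 310°.

true dip 48°, dip direction 310°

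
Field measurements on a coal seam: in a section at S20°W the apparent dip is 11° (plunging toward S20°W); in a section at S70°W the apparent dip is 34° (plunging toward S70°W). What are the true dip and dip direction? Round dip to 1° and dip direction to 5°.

The two traces are lines in the plane: v₁ = (sin 200°·cos 11°, cos 200°·cos 11°, −sin 11°), v₂ = (sin 250°·cos 34°, cos 250°·cos 34°, −sin 34°).
Cross product v₁ × v₂ gives the pole to the plane: n ∝ (-0.462, 0.039, 0.623).
tan δ = √(n_x²+n_y²)/n_z = 0.463/0.623, so δ = 36.6°.
The horizontal component of n points toward azimuth atan2(n_x, n_y) = 275°, the dip direction.

true dip 37°, dip direction 275°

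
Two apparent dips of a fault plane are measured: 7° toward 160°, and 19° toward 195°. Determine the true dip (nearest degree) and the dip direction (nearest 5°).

Represent each trace as a vector plunging at its apparent dip toward its trend (east-north-up frame): v₁ = (0.339, -0.933, -0.122), v₂ = (-0.245, -0.913, -0.326).
Cross product v₁ × v₂ gives the pole to the plane: n ∝ (-0.192, -0.140, 0.538).
Dip δ = arctan(|n_h|/n_z) = arctan(0.238/0.538) = 23.9°.
The horizontal component of n points toward azimuth atan2(n_x, n_y) = 234°, the dip direction.

true dip 24°, dip direction 235°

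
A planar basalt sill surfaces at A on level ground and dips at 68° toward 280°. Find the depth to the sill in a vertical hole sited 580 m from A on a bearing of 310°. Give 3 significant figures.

The hole lies 30° from the dip direction, so the down-dip offset is 580 × cos 30° = 502.29 m.
Depth = down-dip offset × tan(dip) = 502.29 × tan 68° = 502.29 × 2.4751
Depth = 1243.22 m

1240 m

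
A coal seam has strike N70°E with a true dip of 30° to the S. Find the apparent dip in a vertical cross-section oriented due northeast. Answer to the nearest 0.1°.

The section lies 25° from the strike.
tan(apparent dip) = tan 30° · sin 25° = 0.2440
α = arctan(0.2440) = 13.71°

13.7°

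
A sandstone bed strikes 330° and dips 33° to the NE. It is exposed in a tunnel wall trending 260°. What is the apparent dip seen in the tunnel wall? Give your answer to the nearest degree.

The strike is 330° and the section trends 260°; the acute angle between them is β = 70°.
tan(apparent dip) = tan 33° · sin 70° = 0.6102
α = arctan(0.6102) = 31.39°

31°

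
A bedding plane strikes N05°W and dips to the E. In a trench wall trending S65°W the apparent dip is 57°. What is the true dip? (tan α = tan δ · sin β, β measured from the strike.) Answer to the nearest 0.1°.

58.6°

The section is 70° from the strike.
tan(true dip) = tan 57° / sin 70° = 1.6387
true dip = arctan 1.6387 = 58.61°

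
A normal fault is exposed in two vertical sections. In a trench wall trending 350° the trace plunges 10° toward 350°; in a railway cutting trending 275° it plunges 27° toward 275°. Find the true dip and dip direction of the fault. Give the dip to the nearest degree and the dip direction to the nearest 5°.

true dip 27°, dip direction 280°

Each apparent-dip line lies in the plane. As unit vectors (x east, y north, z up), v₁ plunges 10°→350° and v₂ plunges 27°→275°.
n = v₁ × v₂ = (-0.427, 0.076, 0.848) (taken with n_z > 0).
tan δ = √(n_x²+n_y²)/n_z = 0.434/0.848, so δ = 27.1°.
The horizontal component of n points toward azimuth atan2(n_x, n_y) = 280°, the dip direction.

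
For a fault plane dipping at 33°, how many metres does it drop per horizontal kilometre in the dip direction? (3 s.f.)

649 m

drop per km = 1000 × tan 33° = 1000 × 0.6494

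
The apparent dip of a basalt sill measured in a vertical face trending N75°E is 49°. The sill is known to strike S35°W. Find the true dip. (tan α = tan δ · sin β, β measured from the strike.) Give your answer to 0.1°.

60.8°

The section is 40° from the strike.
tan(true dip) = tan 49° / sin 40° = 1.7897
true dip = arctan 1.7897 = 60.80°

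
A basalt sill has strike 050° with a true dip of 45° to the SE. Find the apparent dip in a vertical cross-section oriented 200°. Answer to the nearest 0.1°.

Angle between strike (050°) and section (200°): β = 30°.
tan(apparent dip) = tan 45° · sin 30° = 0.5000
apparent dip = arctan 0.5000 = 26.57°

26.6°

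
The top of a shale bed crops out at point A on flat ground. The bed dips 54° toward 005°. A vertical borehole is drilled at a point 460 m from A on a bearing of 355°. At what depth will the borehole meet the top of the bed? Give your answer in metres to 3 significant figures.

624 m

The hole lies 10° from the dip direction, so the down-dip offset is 460 × cos 10° = 453.01 m.
Depth = down-dip offset × tan(dip) = 453.01 × tan 54° = 453.01 × 1.3764
Depth = 623.52 m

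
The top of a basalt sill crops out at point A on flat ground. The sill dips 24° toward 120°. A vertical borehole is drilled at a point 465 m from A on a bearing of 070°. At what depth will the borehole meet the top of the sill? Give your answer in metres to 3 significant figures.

133 m

The hole lies 50° from the dip direction, so the down-dip offset is 465 × cos 50° = 298.90 m.
Depth = down-dip offset × tan(dip) = 298.90 × tan 24° = 298.90 × 0.4452
Depth = 133.08 m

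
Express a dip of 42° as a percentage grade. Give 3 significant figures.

90.0%

grade % = 100 × tan 42° = 100 × 0.9004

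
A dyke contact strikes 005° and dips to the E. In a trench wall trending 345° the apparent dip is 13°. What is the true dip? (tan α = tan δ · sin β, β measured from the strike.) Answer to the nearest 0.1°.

The section is 20° from the strike.
tan δ = tan α / sin β = tan 13° / sin 20° = 0.2309 / 0.3420 = 0.6750
true dip = arctan 0.6750 = 34.02°

34.0°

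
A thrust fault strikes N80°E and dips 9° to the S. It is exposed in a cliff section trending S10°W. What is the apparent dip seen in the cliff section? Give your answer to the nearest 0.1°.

The section lies 70° from the strike.
tan(apparent dip) = tan 9° · sin 70° = 0.1488
apparent dip = arctan 0.1488 = 8.47°

8.5°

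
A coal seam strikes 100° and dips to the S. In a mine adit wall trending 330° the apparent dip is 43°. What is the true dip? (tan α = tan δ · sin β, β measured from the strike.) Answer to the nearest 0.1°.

50.6°

The section is 50° from the strike.
tan δ = tan α / sin β = tan 43° / sin 50° = 0.9325 / 0.7660 = 1.2173
true dip = arctan 1.2173 = 50.60°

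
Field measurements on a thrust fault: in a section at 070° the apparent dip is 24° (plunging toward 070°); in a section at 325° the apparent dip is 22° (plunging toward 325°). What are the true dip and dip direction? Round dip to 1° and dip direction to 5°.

true dip 35°, dip direction 020°

Represent each trace as a vector plunging at its apparent dip toward its trend (east-north-up frame): v₁ = (0.858, 0.312, -0.407), v₂ = (-0.532, 0.760, -0.375).
The plane normal is n = v₁ × v₂ ∝ (0.192, 0.538, 0.818).
True dip = arccos(n_z / |n|) = arccos(0.8200) = 34.9°.
The horizontal component of n points toward azimuth atan2(n_x, n_y) = 20°, the dip direction.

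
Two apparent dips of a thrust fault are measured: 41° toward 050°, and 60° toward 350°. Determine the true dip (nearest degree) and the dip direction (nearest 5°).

Represent each trace as a vector plunging at its apparent dip toward its trend (east-north-up frame): v₁ = (0.578, 0.485, -0.656), v₂ = (-0.087, 0.492, -0.866).
n = v₁ × v₂ = (-0.097, 0.558, 0.327) (taken with n_z > 0).
Dip δ = arctan(|n_h|/n_z) = arctan(0.566/0.327) = 60.0°.
The horizontal component of n points toward azimuth atan2(n_x, n_y) = 350°, the dip direction.

true dip 60°, dip direction 350°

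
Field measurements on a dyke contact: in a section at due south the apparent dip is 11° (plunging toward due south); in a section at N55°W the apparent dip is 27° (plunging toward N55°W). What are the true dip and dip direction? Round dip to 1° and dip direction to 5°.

The two traces are lines in the plane: v₁ = (sin 180°·cos 11°, cos 180°·cos 11°, −sin 11°), v₂ = (sin 305°·cos 27°, cos 305°·cos 27°, −sin 27°).
The plane normal is n = v₁ × v₂ ∝ (-0.543, -0.139, 0.716).
tan δ = √(n_x²+n_y²)/n_z = 0.561/0.716, so δ = 38.0°.
Dip direction = azimuth of (n_x, n_y) = atan2(-0.543, -0.139) = 256°.

true dip 38°, dip direction 255°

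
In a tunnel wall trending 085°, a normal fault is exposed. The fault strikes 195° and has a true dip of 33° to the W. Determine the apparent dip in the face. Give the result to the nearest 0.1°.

Angle between strike (195°) and section (085°): β = 70°.
tan(apparent dip) = tan 33° · sin 70° = 0.6102
α = arctan(0.6102) = 31.39°

31.4°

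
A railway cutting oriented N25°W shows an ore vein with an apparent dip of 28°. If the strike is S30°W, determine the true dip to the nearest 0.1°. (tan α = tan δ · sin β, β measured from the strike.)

33.0°

The section is 55° from the strike.
tan δ = tan α / sin β = tan 28° / sin 55° = 0.5317 / 0.8192 = 0.6491
true dip = arctan 0.6491 = 32.99°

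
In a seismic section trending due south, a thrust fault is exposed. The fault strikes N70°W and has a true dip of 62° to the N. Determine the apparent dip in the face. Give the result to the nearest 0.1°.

Angle between strike (N70°W) and section (due south): β = 70°.
tan α = tan 62° × sin 70° = 1.8807 × 0.9397 = 1.7673
apparent dip = arctan 1.7673 = 60.50°

60.5°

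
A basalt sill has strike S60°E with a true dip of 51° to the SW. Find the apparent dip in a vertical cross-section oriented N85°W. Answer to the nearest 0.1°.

27.6°

The strike is S60°E and the section trends N85°W; the acute angle between them is β = 25°.
tan α = tan 51° × sin 25° = 1.2349 × 0.4226 = 0.5219
apparent dip = arctan 0.5219 = 27.56°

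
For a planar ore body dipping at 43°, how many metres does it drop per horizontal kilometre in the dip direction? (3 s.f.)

933 m

drop per km = 1000 × tan 43° = 1000 × 0.9325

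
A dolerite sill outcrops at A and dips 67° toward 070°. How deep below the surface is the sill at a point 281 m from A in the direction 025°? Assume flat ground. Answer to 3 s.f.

468 m

The hole lies 45° from the dip direction, so the down-dip offset is 281 × cos 45° = 198.70 m.
Depth = down-dip offset × tan(dip) = 198.70 × tan 67° = 198.70 × 2.3559
Depth = 468.10 m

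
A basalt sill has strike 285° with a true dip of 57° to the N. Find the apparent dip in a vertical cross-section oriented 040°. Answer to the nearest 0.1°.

54.4°

The strike is 285° and the section trends 040°; the acute angle between them is β = 65°.
tan(apparent dip) = tan 57° · sin 65° = 1.3956
α = arctan(1.3956) = 54.38°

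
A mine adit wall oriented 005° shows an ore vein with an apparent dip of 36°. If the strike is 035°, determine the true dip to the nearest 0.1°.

55.5°

β = acute angle between strike 035° and section 005° = 30°.
tan δ = tan α / sin β = tan 36° / sin 30° = 0.7265 / 0.5000 = 1.4531
true dip = arctan 1.4531 = 55.46°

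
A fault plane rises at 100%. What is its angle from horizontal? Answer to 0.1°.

tan θ = 100/100 = 1.0000
θ = arctan(1.0000) = 45.00°

45.0°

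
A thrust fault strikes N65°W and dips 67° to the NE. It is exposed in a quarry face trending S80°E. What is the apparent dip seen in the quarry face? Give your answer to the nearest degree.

The section lies 15° from the strike.
tan(apparent dip) = tan 67° · sin 15° = 0.6097
apparent dip = arctan 0.6097 = 31.37°

31°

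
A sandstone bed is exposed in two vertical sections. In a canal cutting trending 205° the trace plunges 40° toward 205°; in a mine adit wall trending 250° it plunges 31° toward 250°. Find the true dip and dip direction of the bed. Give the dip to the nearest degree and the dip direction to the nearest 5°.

true dip 40°, dip direction 205°

The two traces are lines in the plane: v₁ = (sin 205°·cos 40°, cos 205°·cos 40°, −sin 40°), v₂ = (sin 250°·cos 31°, cos 250°·cos 31°, −sin 31°).
Cross product v₁ × v₂ gives the pole to the plane: n ∝ (-0.169, -0.351, 0.464).
tan δ = √(n_x²+n_y²)/n_z = 0.390/0.464, so δ = 40.0°.
Dip direction = azimuth of (n_x, n_y) = atan2(-0.169, -0.351) = 206°.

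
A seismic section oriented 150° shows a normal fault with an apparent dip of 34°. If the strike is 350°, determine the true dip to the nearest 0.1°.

63.1°

The section is 20° from the strike.
tan(true dip) = tan 34° / sin 20° = 1.9721
δ = arctan(1.9721) = 63.11°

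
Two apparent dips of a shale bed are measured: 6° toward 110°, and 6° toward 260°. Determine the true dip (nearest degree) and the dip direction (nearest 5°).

Represent each trace as a vector plunging at its apparent dip toward its trend (east-north-up frame): v₁ = (0.935, -0.340, -0.105), v₂ = (-0.979, -0.173, -0.105).
The plane normal is n = v₁ × v₂ ∝ (-0.018, -0.200, 0.495).
tan δ = √(n_x²+n_y²)/n_z = 0.201/0.495, so δ = 22.1°.
The horizontal component of n points toward azimuth atan2(n_x, n_y) = 185°, the dip direction.

true dip 22°, dip direction 185°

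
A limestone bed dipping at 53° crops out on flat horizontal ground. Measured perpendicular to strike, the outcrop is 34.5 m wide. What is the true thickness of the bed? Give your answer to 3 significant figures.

True thickness t = w · sin(dip) = 34.5 × sin 53°
t = 34.5 × 0.7986 = 27.553 m

27.6 m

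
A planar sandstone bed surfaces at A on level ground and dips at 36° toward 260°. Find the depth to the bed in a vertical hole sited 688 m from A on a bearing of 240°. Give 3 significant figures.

The hole lies 20° from the dip direction, so the down-dip offset is 688 × cos 20° = 646.51 m.
Depth = down-dip offset × tan(dip) = 646.51 × tan 36° = 646.51 × 0.7265
Depth = 469.72 m

470 m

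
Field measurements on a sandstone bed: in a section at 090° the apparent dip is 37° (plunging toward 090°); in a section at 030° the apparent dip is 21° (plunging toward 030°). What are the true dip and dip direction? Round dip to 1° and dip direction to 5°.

true dip 37°, dip direction 090°

The two traces are lines in the plane: v₁ = (sin 90°·cos 37°, cos 90°·cos 37°, −sin 37°), v₂ = (sin 30°·cos 21°, cos 30°·cos 21°, −sin 21°).
n = v₁ × v₂ = (0.487, 0.005, 0.646) (taken with n_z > 0).
True dip = arccos(n_z / |n|) = arccos(0.7986) = 37.0°.
Dip direction = azimuth of (n_x, n_y) = atan2(0.487, 0.005) = 89°.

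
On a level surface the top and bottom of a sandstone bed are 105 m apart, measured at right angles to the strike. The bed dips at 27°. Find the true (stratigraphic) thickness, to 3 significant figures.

True thickness t = w · sin(dip) = 105 × sin 27°
t = 105 × 0.4540 = 47.669 m

47.7 m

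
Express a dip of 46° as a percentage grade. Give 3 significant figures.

104%

grade % = 100 × tan 46° = 100 × 1.0355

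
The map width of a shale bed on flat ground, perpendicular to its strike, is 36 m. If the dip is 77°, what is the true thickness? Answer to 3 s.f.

True thickness t = w · sin(dip) = 36 × sin 77°
t = 36 × 0.9744 = 35.077 m

35.1 m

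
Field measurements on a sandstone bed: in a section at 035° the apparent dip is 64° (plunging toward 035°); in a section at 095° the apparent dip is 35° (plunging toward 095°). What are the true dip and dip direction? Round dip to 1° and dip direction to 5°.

true dip 64°, dip direction 025°

The two traces are lines in the plane: v₁ = (sin 35°·cos 64°, cos 35°·cos 64°, −sin 64°), v₂ = (sin 95°·cos 35°, cos 95°·cos 35°, −sin 35°).
Cross product v₁ × v₂ gives the pole to the plane: n ∝ (0.270, 0.589, 0.311).
Dip δ = arctan(|n_h|/n_z) = arctan(0.648/0.311) = 64.4°.
Dip direction = atan2(0.270, 0.589) = 25° (azimuth of n's horizontal projection).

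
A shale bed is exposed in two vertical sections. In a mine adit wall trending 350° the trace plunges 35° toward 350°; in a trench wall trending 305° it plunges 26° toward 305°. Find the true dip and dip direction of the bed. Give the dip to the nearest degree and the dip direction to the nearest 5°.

The two traces are lines in the plane: v₁ = (sin 350°·cos 35°, cos 350°·cos 35°, −sin 35°), v₂ = (sin 305°·cos 26°, cos 305°·cos 26°, −sin 26°).
n = v₁ × v₂ = (-0.058, 0.360, 0.521) (taken with n_z > 0).
tan δ = √(n_x²+n_y²)/n_z = 0.365/0.521, so δ = 35.0°.
The horizontal component of n points toward azimuth atan2(n_x, n_y) = 351°, the dip direction.

true dip 35°, dip direction 350°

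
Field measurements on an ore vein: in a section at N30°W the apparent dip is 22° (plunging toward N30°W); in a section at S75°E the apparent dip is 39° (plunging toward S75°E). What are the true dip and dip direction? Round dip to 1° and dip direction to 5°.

true dip 58°, dip direction 045°

Each apparent-dip line lies in the plane. As unit vectors (x east, y north, z up), v₁ plunges 22°→N30°W and v₂ plunges 39°→S75°E.
n = v₁ × v₂ = (0.581, 0.573, 0.510) (taken with n_z > 0).
tan δ = √(n_x²+n_y²)/n_z = 0.816/0.510, so δ = 58.0°.
Dip direction = atan2(0.581, 0.573) = 45° (azimuth of n's horizontal projection).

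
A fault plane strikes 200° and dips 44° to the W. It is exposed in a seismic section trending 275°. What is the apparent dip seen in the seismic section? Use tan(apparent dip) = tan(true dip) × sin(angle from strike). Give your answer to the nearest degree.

Angle between strike (200°) and section (275°): β = 75°.
tan α = tan 44° × sin 75° = 0.9657 × 0.9659 = 0.9328
apparent dip = arctan 0.9328 = 43.01°

43°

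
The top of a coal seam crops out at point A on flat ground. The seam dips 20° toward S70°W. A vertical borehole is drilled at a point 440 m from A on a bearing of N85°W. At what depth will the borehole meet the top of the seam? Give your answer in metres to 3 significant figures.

The hole lies 25° from the dip direction, so the down-dip offset is 440 × cos 25° = 398.78 m.
Depth = down-dip offset × tan(dip) = 398.78 × tan 20° = 398.78 × 0.3640
Depth = 145.14 m

145 m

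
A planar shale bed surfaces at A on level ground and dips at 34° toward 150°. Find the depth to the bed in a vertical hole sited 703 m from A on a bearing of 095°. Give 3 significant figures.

272 m

The hole lies 55° from the dip direction, so the down-dip offset is 703 × cos 55° = 403.22 m.
Depth = down-dip offset × tan(dip) = 403.22 × tan 34° = 403.22 × 0.6745
Depth = 271.98 m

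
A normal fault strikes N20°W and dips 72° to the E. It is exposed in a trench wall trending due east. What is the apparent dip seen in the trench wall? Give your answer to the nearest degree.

The section lies 70° from the strike.
tan(apparent dip) = tan 72° · sin 70° = 2.8921
α = arctan(2.8921) = 70.93°

71°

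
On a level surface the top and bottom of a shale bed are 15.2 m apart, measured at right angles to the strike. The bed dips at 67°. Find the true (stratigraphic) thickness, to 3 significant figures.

True thickness t = w · sin(dip) = 15.2 × sin 67°
t = 15.2 × 0.9205 = 13.992 m

14.0 m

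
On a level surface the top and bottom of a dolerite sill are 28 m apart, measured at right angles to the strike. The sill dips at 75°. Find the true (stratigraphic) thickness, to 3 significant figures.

True thickness t = w · sin(dip) = 28 × sin 75°
t = 28 × 0.9659 = 27.046 m

27.0 m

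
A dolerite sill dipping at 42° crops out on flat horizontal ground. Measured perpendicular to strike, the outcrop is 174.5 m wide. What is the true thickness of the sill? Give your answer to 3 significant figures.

117 m

True thickness t = w · sin(dip) = 174.5 × sin 42°
t = 174.5 × 0.6691 = 116.763 m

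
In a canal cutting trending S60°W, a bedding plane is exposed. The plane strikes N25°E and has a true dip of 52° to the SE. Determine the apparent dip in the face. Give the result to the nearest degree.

The section lies 35° from the strike.
tan(apparent dip) = tan 52° · sin 35° = 0.7341
apparent dip = arctan 0.7341 = 36.28°

36°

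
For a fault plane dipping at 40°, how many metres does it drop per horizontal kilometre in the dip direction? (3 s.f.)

drop per km = 1000 × tan 40° = 1000 × 0.8391

839 m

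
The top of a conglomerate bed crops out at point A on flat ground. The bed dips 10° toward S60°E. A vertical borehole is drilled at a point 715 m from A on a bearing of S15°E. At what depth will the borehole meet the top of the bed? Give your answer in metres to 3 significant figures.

The hole lies 45° from the dip direction, so the down-dip offset is 715 × cos 45° = 505.58 m.
Depth = down-dip offset × tan(dip) = 505.58 × tan 10° = 505.58 × 0.1763
Depth = 89.15 m

89.1 m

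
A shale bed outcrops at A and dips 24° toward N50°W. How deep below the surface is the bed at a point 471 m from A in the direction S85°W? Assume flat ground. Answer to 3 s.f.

148 m

The hole lies 45° from the dip direction, so the down-dip offset is 471 × cos 45° = 333.05 m.
Depth = down-dip offset × tan(dip) = 333.05 × tan 24° = 333.05 × 0.4452
Depth = 148.28 m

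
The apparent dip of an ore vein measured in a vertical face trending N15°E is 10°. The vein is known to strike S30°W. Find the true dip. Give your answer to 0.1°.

34.3°

The section is 15° from the strike.
tan δ = tan α / sin β = tan 10° / sin 15° = 0.1763 / 0.2588 = 0.6813
δ = arctan(0.6813) = 34.27°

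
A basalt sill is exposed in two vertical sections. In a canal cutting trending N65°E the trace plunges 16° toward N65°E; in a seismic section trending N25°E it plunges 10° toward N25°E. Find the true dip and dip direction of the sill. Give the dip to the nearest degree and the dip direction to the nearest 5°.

true dip 16°, dip direction 080°

The two traces are lines in the plane: v₁ = (sin 65°·cos 16°, cos 65°·cos 16°, −sin 16°), v₂ = (sin 25°·cos 10°, cos 25°·cos 10°, −sin 10°).
Cross product v₁ × v₂ gives the pole to the plane: n ∝ (0.175, 0.037, 0.609).
tan δ = √(n_x²+n_y²)/n_z = 0.179/0.609, so δ = 16.4°.
Dip direction = atan2(0.175, 0.037) = 78° (azimuth of n's horizontal projection).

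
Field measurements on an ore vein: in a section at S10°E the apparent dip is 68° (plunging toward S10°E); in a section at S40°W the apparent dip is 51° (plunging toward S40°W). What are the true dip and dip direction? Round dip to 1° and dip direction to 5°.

Each apparent-dip line lies in the plane. As unit vectors (x east, y north, z up), v₁ plunges 68°→S10°E and v₂ plunges 51°→S40°W.
Cross product v₁ × v₂ gives the pole to the plane: n ∝ (0.160, -0.426, 0.181).
tan δ = √(n_x²+n_y²)/n_z = 0.455/0.181, so δ = 68.3°.
Dip direction = azimuth of (n_x, n_y) = atan2(0.160, -0.426) = 159°.

true dip 68°, dip direction 160°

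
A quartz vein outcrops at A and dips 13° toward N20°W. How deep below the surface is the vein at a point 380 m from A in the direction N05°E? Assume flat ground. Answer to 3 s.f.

The hole lies 25° from the dip direction, so the down-dip offset is 380 × cos 25° = 344.40 m.
Depth = down-dip offset × tan(dip) = 344.40 × tan 13° = 344.40 × 0.2309
Depth = 79.51 m

79.5 m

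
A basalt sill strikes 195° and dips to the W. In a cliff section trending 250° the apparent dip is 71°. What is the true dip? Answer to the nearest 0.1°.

74.2°

The section is 55° from the strike.
tan(true dip) = tan 71° / sin 55° = 3.5454
true dip = arctan 3.5454 = 74.25°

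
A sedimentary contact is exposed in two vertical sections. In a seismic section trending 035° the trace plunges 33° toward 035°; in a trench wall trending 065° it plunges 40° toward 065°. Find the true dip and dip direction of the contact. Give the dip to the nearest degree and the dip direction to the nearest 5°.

true dip 40°, dip direction 075°

The two traces are lines in the plane: v₁ = (sin 35°·cos 33°, cos 35°·cos 33°, −sin 33°), v₂ = (sin 65°·cos 40°, cos 65°·cos 40°, −sin 40°).
n = v₁ × v₂ = (0.265, 0.069, 0.321) (taken with n_z > 0).
Dip δ = arctan(|n_h|/n_z) = arctan(0.274/0.321) = 40.5°.
The horizontal component of n points toward azimuth atan2(n_x, n_y) = 75°, the dip direction.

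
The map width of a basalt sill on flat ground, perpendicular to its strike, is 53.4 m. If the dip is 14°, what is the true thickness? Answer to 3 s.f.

True thickness t = w · sin(dip) = 53.4 × sin 14°
t = 53.4 × 0.2419 = 12.919 m

12.9 m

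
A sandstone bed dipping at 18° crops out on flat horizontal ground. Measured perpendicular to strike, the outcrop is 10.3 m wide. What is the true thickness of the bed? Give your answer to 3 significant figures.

True thickness t = w · sin(dip) = 10.3 × sin 18°
t = 10.3 × 0.3090 = 3.183 m

3.18 m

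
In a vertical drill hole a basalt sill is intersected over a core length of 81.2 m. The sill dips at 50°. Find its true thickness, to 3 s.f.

52.2 m

True thickness t = h · cos(dip) = 81.2 × cos 50°
t = 81.2 × 0.6428 = 52.194 m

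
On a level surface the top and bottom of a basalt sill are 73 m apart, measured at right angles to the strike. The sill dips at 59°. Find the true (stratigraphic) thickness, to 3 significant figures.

62.6 m

True thickness t = w · sin(dip) = 73 × sin 59°
t = 73 × 0.8572 = 62.573 m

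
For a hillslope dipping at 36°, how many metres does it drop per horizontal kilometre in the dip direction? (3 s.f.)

727 m

drop per km = 1000 × tan 36° = 1000 × 0.7265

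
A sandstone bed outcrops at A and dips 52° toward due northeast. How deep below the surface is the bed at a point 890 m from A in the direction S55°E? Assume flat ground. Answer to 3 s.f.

198 m

The hole lies 80° from the dip direction, so the down-dip offset is 890 × cos 80° = 154.55 m.
Depth = down-dip offset × tan(dip) = 154.55 × tan 52° = 154.55 × 1.2799
Depth = 197.81 m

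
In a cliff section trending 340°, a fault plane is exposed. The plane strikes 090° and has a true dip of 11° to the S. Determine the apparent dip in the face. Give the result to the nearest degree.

The strike is 090° and the section trends 340°; the acute angle between them is β = 70°.
tan(apparent dip) = tan 11° · sin 70° = 0.1827
α = arctan(0.1827) = 10.35°

10°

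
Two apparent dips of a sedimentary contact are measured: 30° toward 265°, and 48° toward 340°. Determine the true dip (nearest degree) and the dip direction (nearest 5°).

Each apparent-dip line lies in the plane. As unit vectors (x east, y north, z up), v₁ plunges 30°→265° and v₂ plunges 48°→340°.
The plane normal is n = v₁ × v₂ ∝ (-0.370, 0.527, 0.560).
True dip = arccos(n_z / |n|) = arccos(0.6560) = 49.0°.
Dip direction = atan2(-0.370, 0.527) = 325° (azimuth of n's horizontal projection).

true dip 49°, dip direction 325°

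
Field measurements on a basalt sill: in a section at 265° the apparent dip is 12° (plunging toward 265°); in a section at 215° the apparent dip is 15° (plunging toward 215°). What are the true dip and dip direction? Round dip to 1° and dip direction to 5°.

Represent each trace as a vector plunging at its apparent dip toward its trend (east-north-up frame): v₁ = (-0.974, -0.085, -0.208), v₂ = (-0.554, -0.791, -0.259).
n = v₁ × v₂ = (-0.142, -0.137, 0.724) (taken with n_z > 0).
tan δ = √(n_x²+n_y²)/n_z = 0.198/0.724, so δ = 15.3°.
Dip direction = atan2(-0.142, -0.137) = 226° (azimuth of n's horizontal projection).

true dip 15°, dip direction 225°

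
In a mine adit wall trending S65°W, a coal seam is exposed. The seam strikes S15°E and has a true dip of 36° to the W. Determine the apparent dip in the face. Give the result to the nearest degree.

The section lies 80° from the strike.
tan(apparent dip) = tan 36° · sin 80° = 0.7155
α = arctan(0.7155) = 35.58°

36°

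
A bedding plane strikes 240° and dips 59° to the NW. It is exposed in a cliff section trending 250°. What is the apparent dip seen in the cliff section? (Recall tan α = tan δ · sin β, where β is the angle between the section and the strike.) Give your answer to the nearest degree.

The section lies 10° from the strike.
tan(apparent dip) = tan 59° · sin 10° = 0.2890
apparent dip = arctan 0.2890 = 16.12°

16°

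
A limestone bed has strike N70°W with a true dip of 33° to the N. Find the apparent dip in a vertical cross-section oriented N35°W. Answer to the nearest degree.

20°

The strike is N70°W and the section trends N35°W; the acute angle between them is β = 35°.
tan(apparent dip) = tan 33° · sin 35° = 0.3725
α = arctan(0.3725) = 20.43°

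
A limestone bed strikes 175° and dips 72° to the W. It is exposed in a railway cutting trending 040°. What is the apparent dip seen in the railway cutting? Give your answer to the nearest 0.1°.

The strike is 175° and the section trends 040°; the acute angle between them is β = 45°.
tan(apparent dip) = tan 72° · sin 45° = 2.1763
apparent dip = arctan 2.1763 = 65.32°

65.3°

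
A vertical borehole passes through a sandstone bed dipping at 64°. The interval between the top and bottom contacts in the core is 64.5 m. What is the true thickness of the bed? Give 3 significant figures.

True thickness t = h · cos(dip) = 64.5 × cos 64°
t = 64.5 × 0.4384 = 28.275 m

28.3 m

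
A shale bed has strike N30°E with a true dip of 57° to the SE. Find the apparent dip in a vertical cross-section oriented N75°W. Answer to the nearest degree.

The strike is N30°E and the section trends N75°W; the acute angle between them is β = 75°.
tan α = tan 57° × sin 75° = 1.5399 × 0.9659 = 1.4874
α = arctan(1.4874) = 56.09°

56°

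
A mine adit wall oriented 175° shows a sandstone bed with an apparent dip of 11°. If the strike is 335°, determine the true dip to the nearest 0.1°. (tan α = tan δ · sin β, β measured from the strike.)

29.6°

The section is 20° from the strike.
tan δ = tan α / sin β = tan 11° / sin 20° = 0.1944 / 0.3420 = 0.5683
δ = arctan(0.5683) = 29.61°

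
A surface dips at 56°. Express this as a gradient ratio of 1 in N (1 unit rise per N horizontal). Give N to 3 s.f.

1 in 0.675

1 : N means tan θ = 1/N, so N = 1/tan 56° = 1/1.4826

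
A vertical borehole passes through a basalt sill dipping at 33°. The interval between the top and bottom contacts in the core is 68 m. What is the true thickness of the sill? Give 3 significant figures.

True thickness t = h · cos(dip) = 68 × cos 33°
t = 68 × 0.8387 = 57.030 m

57.0 m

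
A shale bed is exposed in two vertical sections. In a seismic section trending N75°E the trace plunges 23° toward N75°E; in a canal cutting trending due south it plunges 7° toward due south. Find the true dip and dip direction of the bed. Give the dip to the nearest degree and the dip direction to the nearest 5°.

The two traces are lines in the plane: v₁ = (sin 75°·cos 23°, cos 75°·cos 23°, −sin 23°), v₂ = (sin 180°·cos 7°, cos 180°·cos 7°, −sin 7°).
Cross product v₁ × v₂ gives the pole to the plane: n ∝ (0.417, -0.108, 0.883).
True dip = arccos(n_z / |n|) = arccos(0.8987) = 26.0°.
The horizontal component of n points toward azimuth atan2(n_x, n_y) = 105°, the dip direction.

true dip 26°, dip direction 105°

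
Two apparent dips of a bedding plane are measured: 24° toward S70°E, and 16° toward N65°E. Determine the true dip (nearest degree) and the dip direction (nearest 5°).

true dip 24°, dip direction 115°

Represent each trace as a vector plunging at its apparent dip toward its trend (east-north-up frame): v₁ = (0.858, -0.312, -0.407), v₂ = (0.871, 0.406, -0.276).
n = v₁ × v₂ = (0.251, -0.118, 0.621) (taken with n_z > 0).
True dip = arccos(n_z / |n|) = arccos(0.9129) = 24.1°.
Dip direction = atan2(0.251, -0.118) = 115° (azimuth of n's horizontal projection).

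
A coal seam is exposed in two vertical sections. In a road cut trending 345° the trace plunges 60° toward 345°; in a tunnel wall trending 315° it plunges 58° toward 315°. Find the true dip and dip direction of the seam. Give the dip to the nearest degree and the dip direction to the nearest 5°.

true dip 60°, dip direction 340°

The two traces are lines in the plane: v₁ = (sin 345°·cos 60°, cos 345°·cos 60°, −sin 60°), v₂ = (sin 315°·cos 58°, cos 315°·cos 58°, −sin 58°).
n = v₁ × v₂ = (-0.085, 0.215, 0.132) (taken with n_z > 0).
True dip = arccos(n_z / |n|) = arccos(0.4975) = 60.2°.
Dip direction = azimuth of (n_x, n_y) = atan2(-0.085, 0.215) = 338°.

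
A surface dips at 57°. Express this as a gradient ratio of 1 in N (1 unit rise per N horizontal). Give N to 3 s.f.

1 : N means tan θ = 1/N, so N = 1/tan 57° = 1/1.5399

1 in 0.649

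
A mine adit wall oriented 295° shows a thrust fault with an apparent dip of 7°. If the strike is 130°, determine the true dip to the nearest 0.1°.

25.4°

The section is 15° from the strike.
tan δ = tan α / sin β = tan 7° / sin 15° = 0.1228 / 0.2588 = 0.4744
true dip = arctan 0.4744 = 25.38°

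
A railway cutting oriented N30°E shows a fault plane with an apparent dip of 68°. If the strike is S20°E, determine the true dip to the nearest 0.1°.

The section is 50° from the strike.
tan δ = tan α / sin β = tan 68° / sin 50° = 2.4751 / 0.7660 = 3.2310
δ = arctan(3.2310) = 72.80°

72.8°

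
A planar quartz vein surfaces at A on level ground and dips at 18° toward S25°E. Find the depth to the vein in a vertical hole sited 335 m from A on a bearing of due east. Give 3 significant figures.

The hole lies 65° from the dip direction, so the down-dip offset is 335 × cos 65° = 141.58 m.
Depth = down-dip offset × tan(dip) = 141.58 × tan 18° = 141.58 × 0.3249
Depth = 46.00 m

46.0 m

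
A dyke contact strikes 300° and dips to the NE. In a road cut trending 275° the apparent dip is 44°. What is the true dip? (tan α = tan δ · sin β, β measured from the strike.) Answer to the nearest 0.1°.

The section is 25° from the strike.
tan δ = tan α / sin β = tan 44° / sin 25° = 0.9657 / 0.4226 = 2.2850
true dip = arctan 2.2850 = 66.36°

66.4°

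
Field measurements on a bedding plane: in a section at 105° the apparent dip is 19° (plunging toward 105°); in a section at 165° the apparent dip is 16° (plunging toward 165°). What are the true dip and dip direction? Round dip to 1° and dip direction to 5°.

true dip 20°, dip direction 125°

Represent each trace as a vector plunging at its apparent dip toward its trend (east-north-up frame): v₁ = (0.913, -0.245, -0.326), v₂ = (0.249, -0.929, -0.276).
Cross product v₁ × v₂ gives the pole to the plane: n ∝ (0.235, -0.171, 0.787).
tan δ = √(n_x²+n_y²)/n_z = 0.290/0.787, so δ = 20.2°.
Dip direction = atan2(0.235, -0.171) = 126° (azimuth of n's horizontal projection).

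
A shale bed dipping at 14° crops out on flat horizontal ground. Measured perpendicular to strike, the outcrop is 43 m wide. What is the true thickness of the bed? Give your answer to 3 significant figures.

True thickness t = w · sin(dip) = 43 × sin 14°
t = 43 × 0.2419 = 10.403 m

10.4 m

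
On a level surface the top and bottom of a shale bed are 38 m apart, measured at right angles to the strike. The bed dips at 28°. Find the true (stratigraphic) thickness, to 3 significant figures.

True thickness t = w · sin(dip) = 38 × sin 28°
t = 38 × 0.4695 = 17.840 m

17.8 m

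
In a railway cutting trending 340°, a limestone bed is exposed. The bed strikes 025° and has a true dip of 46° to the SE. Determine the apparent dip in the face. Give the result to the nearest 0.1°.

36.2°

The section lies 45° from the strike.
tan(apparent dip) = tan 46° · sin 45° = 0.7322
apparent dip = arctan 0.7322 = 36.21°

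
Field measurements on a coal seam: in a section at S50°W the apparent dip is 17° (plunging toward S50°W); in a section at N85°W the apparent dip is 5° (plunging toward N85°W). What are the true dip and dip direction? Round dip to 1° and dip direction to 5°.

true dip 20°, dip direction 200°

The two traces are lines in the plane: v₁ = (sin 230°·cos 17°, cos 230°·cos 17°, −sin 17°), v₂ = (sin 275°·cos 5°, cos 275°·cos 5°, −sin 5°).
Cross product v₁ × v₂ gives the pole to the plane: n ∝ (-0.079, -0.226, 0.674).
tan δ = √(n_x²+n_y²)/n_z = 0.240/0.674, so δ = 19.6°.
Dip direction = azimuth of (n_x, n_y) = atan2(-0.079, -0.226) = 199°.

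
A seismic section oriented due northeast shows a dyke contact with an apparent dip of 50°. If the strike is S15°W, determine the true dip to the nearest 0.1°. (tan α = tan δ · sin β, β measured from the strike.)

The section is 30° from the strike.
tan(true dip) = tan 50° / sin 30° = 2.3835
true dip = arctan 2.3835 = 67.24°

67.2°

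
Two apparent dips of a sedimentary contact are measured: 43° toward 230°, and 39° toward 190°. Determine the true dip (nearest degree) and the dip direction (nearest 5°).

Represent each trace as a vector plunging at its apparent dip toward its trend (east-north-up frame): v₁ = (-0.560, -0.470, -0.682), v₂ = (-0.135, -0.765, -0.629).
Cross product v₁ × v₂ gives the pole to the plane: n ∝ (-0.226, -0.261, 0.365).
tan δ = √(n_x²+n_y²)/n_z = 0.345/0.365, so δ = 43.4°.
Dip direction = azimuth of (n_x, n_y) = atan2(-0.226, -0.261) = 221°.

true dip 43°, dip direction 220°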